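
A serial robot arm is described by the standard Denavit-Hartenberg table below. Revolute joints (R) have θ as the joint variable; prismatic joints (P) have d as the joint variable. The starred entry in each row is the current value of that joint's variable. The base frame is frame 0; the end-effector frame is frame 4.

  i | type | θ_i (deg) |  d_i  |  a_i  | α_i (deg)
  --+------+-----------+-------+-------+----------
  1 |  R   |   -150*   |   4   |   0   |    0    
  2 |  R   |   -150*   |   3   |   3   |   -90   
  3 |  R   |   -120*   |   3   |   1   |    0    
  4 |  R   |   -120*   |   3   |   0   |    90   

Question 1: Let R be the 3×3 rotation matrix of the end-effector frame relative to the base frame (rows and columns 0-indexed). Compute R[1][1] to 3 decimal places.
0.500

End-effector y-axis (col 1 of R) = (-0.8660,0.5000,0.0000)
R[1][1] = 0.5000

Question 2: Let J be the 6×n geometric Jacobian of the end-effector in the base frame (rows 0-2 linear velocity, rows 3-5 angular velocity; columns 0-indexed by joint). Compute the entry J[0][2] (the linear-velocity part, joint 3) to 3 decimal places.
axis z_2 = (-0.8660,0.5000,0.0000); lever o_n−o_2 = (-5.4462,2.5670,0.8660)
cross product → J_v[:, 2] = (0.4330,0.7500,0.5000)
J_ω[:, 2] = z_2
entry J[0][2] = 0.4330

0.433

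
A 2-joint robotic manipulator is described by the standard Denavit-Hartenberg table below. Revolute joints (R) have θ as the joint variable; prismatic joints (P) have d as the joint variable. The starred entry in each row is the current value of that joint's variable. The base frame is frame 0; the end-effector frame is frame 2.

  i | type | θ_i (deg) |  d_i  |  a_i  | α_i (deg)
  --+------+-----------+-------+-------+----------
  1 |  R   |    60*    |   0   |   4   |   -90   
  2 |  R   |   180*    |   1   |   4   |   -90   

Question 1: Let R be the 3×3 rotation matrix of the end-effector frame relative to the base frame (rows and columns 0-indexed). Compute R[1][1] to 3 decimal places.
End-effector y-axis (col 1 of R) = (0.8660,-0.5000,0.0000)
R[1][1] = -0.5000

-0.500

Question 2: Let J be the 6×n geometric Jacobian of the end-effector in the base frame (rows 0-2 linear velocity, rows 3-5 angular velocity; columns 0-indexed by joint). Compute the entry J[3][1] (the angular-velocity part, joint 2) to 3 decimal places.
-0.866

axis z_1 = (-0.8660,0.5000,0.0000); lever o_n−o_1 = (-2.8660,-2.9641,-0.0000)
cross product → J_v[:, 1] = (-0.0000,-0.0000,4.0000)
J_ω[:, 1] = z_1
entry J[3][1] = -0.8660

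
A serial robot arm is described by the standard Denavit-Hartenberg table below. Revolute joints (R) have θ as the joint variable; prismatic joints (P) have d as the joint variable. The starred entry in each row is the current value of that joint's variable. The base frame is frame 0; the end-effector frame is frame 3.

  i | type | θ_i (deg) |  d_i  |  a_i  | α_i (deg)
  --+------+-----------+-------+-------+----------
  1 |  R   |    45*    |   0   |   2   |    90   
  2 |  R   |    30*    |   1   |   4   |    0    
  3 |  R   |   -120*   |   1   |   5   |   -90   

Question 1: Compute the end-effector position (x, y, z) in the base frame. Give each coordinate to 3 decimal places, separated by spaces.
5.278 2.449 -3.000

after link 1: o_1 = (1.4142, 1.4142, 0.0000)
after link 2: o_2 = (4.5708, 3.1566, 2.0000)
after link 3: o_3 = (5.2779, 2.4495, -3.0000)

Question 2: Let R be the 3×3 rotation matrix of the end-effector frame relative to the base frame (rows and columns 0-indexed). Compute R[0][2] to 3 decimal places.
0.707

End-effector z-axis (col 2 of R) = (0.7071,0.7071,0.0000)
R[0][2] = 0.7071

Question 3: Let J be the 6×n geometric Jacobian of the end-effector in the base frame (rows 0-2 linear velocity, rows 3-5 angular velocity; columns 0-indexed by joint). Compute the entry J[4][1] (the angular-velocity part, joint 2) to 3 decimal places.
axis z_1 = (0.7071,-0.7071,0.0000); lever o_n−o_1 = (3.8637,1.0353,-3.0000)
cross product → J_v[:, 1] = (2.1213,2.1213,3.4641)
J_ω[:, 1] = z_1
entry J[4][1] = -0.7071

-0.707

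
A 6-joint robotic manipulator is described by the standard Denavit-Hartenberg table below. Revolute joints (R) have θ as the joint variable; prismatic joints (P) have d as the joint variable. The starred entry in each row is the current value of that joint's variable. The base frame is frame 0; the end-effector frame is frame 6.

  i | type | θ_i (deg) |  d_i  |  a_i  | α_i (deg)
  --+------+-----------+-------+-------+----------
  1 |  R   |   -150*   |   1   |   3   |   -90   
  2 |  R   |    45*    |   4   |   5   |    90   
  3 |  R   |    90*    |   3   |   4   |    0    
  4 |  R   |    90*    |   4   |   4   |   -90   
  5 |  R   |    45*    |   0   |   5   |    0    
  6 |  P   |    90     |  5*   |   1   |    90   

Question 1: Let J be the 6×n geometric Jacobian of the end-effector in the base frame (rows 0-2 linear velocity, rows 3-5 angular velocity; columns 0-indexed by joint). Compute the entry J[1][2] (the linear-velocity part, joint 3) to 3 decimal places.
5.560

axis z_2 = (-0.6124,-0.3536,0.7071); lever o_n−o_2 = (1.9930,2.3054,6.7782)
cross product → J_v[:, 2] = (-4.0266,5.5600,-0.7071)
J_ω[:, 2] = z_2
entry J[1][2] = 5.5600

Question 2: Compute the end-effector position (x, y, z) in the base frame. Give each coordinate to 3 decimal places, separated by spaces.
after link 1: o_1 = (-2.5981, -1.5000, 1.0000)
after link 2: o_2 = (-3.6599, -6.7319, -2.5355)
after link 3: o_3 = (-3.4971, -11.2566, -0.4142)
after link 4: o_4 = (-3.4971, -11.2566, 5.2426)
after link 5: o_5 = (0.8331, -8.7566, 5.2426)
after link 6: o_6 = (-1.6669, -4.4265, 4.2426)

-1.667 -4.427 4.243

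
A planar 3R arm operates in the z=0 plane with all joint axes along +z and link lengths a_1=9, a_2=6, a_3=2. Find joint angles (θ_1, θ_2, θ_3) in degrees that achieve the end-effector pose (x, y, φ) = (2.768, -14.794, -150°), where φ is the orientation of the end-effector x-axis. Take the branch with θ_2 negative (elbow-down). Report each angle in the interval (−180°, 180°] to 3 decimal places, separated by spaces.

-59.997 -30.006 -59.997

wrist centre = target − a_3·(cos φ, sin φ) = (4.5001, -13.7940)
cos θ_2 = (210.5249−9²−6²)/(2·9·6) = 0.8660; θ_2 = -30.0062° (elbow-down)
β = atan2(-13.7940,4.5001) = -71.9320°; ψ = atan2(-3.0006,14.1958) = -11.9349°
θ_1 = β − ψ = -59.9971°
θ_3 = φ − θ_1 − θ_2 = -59.9967° (wrapped to (-180°,180°])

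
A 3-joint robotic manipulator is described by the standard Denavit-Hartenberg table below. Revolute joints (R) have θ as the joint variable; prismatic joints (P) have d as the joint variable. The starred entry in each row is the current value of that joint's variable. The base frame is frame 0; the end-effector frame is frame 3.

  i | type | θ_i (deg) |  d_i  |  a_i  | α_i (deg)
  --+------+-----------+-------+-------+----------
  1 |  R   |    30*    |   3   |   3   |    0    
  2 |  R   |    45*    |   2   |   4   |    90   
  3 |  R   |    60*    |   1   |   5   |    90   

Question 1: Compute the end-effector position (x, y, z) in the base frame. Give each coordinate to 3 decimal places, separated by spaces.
5.246 7.520 9.330

after link 1: o_1 = (2.5981, 1.5000, 3.0000)
after link 2: o_2 = (3.6334, 5.3637, 5.0000)
after link 3: o_3 = (5.2463, 7.5197, 9.3301)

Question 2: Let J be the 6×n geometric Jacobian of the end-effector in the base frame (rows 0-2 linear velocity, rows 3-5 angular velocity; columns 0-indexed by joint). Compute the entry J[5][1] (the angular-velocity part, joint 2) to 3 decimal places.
axis z_1 = (0.0000,0.0000,1.0000); lever o_n−o_1 = (2.6482,6.0197,6.3301)
cross product → J_v[:, 1] = (-6.0197,2.6482,0.0000)
J_ω[:, 1] = z_1
entry J[5][1] = 1.0000

1.000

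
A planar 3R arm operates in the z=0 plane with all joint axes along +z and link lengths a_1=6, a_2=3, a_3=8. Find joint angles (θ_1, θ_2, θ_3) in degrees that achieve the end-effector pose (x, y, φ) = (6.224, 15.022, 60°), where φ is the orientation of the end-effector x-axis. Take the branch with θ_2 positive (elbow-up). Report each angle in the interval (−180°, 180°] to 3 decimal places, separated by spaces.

wrist centre = target − a_3·(cos φ, sin φ) = (2.2240, 8.0938)
cos θ_2 = (70.4557−6²−3²)/(2·6·3) = 0.7071; θ_2 = 45.0003° (elbow-up)
β = atan2(8.0938,2.2240) = 74.6356°; ψ = atan2(2.1213,8.1213) = 14.6389°
θ_1 = β − ψ = 59.9967°
θ_3 = φ − θ_1 − θ_2 = -44.9969° (wrapped to (-180°,180°])

59.997 45.000 -44.997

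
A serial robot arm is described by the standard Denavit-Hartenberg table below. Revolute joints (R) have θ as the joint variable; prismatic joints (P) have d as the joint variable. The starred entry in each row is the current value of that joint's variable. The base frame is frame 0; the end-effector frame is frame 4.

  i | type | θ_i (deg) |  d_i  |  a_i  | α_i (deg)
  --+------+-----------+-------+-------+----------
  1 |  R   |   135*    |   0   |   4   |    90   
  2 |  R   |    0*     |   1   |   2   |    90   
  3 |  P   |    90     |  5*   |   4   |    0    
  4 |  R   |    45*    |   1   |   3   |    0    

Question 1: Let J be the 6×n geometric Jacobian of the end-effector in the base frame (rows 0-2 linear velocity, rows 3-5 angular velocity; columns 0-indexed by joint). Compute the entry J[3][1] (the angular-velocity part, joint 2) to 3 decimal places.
0.707

axis z_1 = (0.7071,0.7071,0.0000); lever o_n−o_1 = (5.1213,4.9497,-6.0000)
cross product → J_v[:, 1] = (-4.2426,4.2426,-0.1213)
J_ω[:, 1] = z_1
entry J[3][1] = 0.7071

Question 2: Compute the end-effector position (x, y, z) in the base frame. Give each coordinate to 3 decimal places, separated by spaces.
after link 1: o_1 = (-2.8284, 2.8284, 0.0000)
after link 2: o_2 = (-3.5355, 4.9497, 0.0000)
after link 3: o_3 = (-0.7071, 7.7782, -5.0000)
after link 4: o_4 = (2.2929, 7.7782, -6.0000)

2.293 7.778 -6.000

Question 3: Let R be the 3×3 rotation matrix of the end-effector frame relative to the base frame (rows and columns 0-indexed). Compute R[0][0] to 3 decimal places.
1.000

End-effector x-axis (col 0 of R) = (1.0000,0.0000,0.0000)
R[0][0] = 1.0000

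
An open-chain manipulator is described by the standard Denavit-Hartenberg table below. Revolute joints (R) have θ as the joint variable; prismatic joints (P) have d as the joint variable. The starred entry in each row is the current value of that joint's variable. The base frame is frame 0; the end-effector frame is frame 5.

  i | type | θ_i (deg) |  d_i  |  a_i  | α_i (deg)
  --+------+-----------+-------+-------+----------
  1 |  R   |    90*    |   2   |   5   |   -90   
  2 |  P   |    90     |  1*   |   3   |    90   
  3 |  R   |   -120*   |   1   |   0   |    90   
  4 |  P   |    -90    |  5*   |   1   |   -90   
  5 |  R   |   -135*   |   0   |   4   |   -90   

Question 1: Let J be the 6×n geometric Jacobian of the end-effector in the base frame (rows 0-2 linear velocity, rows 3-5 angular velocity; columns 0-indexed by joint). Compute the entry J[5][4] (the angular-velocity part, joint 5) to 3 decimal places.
0.500

axis z_4 = (0.8660,0.0000,0.5000); lever o_n−o_4 = (-1.4142,2.8284,2.4495)
cross product → J_v[:, 4] = (-1.4142,-2.8284,2.4495)
J_ω[:, 4] = z_4
entry J[5][4] = 0.5000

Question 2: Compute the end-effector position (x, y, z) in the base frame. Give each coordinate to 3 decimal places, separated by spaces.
after link 1: o_1 = (0.0000, 5.0000, 2.0000)
after link 2: o_2 = (-1.0000, 5.0000, -1.0000)
after link 3: o_3 = (-1.0000, 6.0000, -1.0000)
after link 4: o_4 = (-3.5000, 5.0000, 3.3301)
after link 5: o_5 = (-4.9142, 7.8284, 5.7796)

-4.914 7.828 5.780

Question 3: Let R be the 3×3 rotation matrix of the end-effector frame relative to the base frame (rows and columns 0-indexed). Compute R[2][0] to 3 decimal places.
0.612

End-effector x-axis (col 0 of R) = (-0.3536,0.7071,0.6124)
R[2][0] = 0.6124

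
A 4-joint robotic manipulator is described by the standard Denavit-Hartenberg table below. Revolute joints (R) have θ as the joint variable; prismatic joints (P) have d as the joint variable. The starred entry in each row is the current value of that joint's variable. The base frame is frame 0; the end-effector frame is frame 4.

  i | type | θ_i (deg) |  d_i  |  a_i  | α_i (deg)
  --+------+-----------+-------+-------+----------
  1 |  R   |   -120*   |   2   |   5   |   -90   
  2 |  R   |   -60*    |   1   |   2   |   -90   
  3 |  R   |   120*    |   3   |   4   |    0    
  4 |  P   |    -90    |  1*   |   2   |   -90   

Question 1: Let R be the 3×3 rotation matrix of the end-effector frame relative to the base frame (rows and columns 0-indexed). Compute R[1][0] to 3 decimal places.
-0.125

End-effector x-axis (col 0 of R) = (-0.6495,-0.1250,0.7500)
R[1][0] = -0.1250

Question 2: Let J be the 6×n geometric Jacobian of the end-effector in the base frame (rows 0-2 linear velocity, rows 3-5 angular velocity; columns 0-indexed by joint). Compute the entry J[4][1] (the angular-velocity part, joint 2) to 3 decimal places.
-0.500

axis z_1 = (0.8660,-0.5000,0.0000); lever o_n−o_1 = (-5.1651,-2.0179,-0.5000)
cross product → J_v[:, 1] = (0.2500,0.4330,-4.3301)
J_ω[:, 1] = z_1
entry J[4][1] = -0.5000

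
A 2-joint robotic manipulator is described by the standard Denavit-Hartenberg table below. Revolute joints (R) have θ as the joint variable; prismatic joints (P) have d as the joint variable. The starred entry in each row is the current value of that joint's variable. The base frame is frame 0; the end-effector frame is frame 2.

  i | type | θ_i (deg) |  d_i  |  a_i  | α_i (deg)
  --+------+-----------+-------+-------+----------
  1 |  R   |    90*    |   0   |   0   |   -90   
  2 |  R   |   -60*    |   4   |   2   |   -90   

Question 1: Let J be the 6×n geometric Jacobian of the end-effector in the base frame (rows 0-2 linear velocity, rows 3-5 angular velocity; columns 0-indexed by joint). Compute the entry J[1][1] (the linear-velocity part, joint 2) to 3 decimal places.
1.732

axis z_1 = (-1.0000,0.0000,0.0000); lever o_n−o_1 = (-4.0000,1.0000,1.7321)
cross product → J_v[:, 1] = (0.0000,1.7321,-1.0000)
J_ω[:, 1] = z_1
entry J[1][1] = 1.7321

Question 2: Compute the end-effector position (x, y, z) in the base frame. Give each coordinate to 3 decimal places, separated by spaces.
-4.000 1.000 1.732

after link 1: o_1 = (0.0000, 0.0000, 0.0000)
after link 2: o_2 = (-4.0000, 1.0000, 1.7321)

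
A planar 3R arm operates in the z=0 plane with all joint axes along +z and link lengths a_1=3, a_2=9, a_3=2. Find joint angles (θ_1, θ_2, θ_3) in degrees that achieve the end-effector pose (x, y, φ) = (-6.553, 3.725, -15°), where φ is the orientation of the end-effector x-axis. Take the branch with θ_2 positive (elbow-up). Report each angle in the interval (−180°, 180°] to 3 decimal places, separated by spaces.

wrist centre = target − a_3·(cos φ, sin φ) = (-8.4849, 4.2426)
cos θ_2 = (89.9927−3²−9²)/(2·3·9) = -0.0001; θ_2 = 90.0078° (elbow-up)
β = atan2(4.2426,-8.4849) = 153.4338°; ψ = atan2(9.0000,2.9988) = 71.5720°
θ_1 = β − ψ = 81.8618°
θ_3 = φ − θ_1 − θ_2 = 173.1305° (wrapped to (-180°,180°])

81.862 90.008 173.130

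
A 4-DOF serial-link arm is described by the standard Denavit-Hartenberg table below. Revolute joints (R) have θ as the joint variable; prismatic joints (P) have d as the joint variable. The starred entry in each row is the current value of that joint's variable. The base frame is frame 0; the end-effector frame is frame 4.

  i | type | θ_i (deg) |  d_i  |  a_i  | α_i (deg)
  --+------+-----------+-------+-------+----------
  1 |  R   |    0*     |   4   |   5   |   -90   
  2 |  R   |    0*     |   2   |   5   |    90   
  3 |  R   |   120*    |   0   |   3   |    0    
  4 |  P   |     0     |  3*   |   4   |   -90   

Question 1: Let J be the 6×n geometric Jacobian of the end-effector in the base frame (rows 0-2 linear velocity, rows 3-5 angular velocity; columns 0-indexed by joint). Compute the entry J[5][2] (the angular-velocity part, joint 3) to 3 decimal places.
1.000

axis z_2 = (0.0000,0.0000,1.0000); lever o_n−o_2 = (-3.5000,6.0622,3.0000)
cross product → J_v[:, 2] = (-6.0622,-3.5000,0.0000)
J_ω[:, 2] = z_2
entry J[5][2] = 1.0000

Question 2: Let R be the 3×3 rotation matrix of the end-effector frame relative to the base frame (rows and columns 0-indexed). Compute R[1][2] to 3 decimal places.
-0.500

End-effector z-axis (col 2 of R) = (-0.8660,-0.5000,0.0000)
R[1][2] = -0.5000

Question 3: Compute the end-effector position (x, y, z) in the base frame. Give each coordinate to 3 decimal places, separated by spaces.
after link 1: o_1 = (5.0000, 0.0000, 4.0000)
after link 2: o_2 = (10.0000, 2.0000, 4.0000)
after link 3: o_3 = (8.5000, 4.5981, 4.0000)
after link 4: o_4 = (6.5000, 8.0622, 7.0000)

6.500 8.062 7.000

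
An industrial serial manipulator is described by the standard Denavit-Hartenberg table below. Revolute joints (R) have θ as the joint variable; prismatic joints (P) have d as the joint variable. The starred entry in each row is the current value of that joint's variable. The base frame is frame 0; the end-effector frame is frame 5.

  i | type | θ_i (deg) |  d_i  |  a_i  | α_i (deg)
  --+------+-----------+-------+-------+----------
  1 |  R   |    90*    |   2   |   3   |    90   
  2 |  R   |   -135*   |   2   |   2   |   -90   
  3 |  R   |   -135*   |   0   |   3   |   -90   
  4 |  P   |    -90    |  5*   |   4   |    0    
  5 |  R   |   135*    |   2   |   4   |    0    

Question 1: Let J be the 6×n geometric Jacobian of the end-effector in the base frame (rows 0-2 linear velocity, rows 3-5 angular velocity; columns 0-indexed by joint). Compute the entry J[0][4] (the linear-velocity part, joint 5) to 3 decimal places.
-2.000

axis z_4 = (0.7071,-0.5000,-0.5000); lever o_n−o_4 = (3.4142,-1.5858,2.4142)
cross product → J_v[:, 4] = (-2.0000,-3.4142,0.5858)
J_ω[:, 4] = z_4
entry J[0][4] = -2.0000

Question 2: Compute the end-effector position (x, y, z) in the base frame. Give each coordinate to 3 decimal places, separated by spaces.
after link 1: o_1 = (0.0000, 3.0000, 2.0000)
after link 2: o_2 = (2.0000, 1.5858, 0.5858)
after link 3: o_3 = (4.1213, 3.0858, 2.0858)
after link 4: o_4 = (7.6569, 3.4142, -3.2426)
after link 5: o_5 = (11.0711, 1.8284, -0.8284)

11.071 1.828 -0.828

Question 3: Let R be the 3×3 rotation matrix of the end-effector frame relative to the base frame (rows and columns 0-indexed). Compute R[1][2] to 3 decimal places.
End-effector z-axis (col 2 of R) = (0.7071,-0.5000,-0.5000)
R[1][2] = -0.5000

-0.500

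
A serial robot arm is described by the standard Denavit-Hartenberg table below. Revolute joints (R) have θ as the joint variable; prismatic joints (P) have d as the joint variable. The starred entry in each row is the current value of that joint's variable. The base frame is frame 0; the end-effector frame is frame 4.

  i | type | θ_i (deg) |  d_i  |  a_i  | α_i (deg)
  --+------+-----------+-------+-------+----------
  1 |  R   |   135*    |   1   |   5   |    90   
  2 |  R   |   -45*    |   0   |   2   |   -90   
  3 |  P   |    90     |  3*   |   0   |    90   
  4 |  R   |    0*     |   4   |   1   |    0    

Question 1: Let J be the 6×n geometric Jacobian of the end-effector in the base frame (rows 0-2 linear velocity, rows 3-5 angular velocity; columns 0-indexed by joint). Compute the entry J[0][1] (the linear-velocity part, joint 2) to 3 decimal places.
-1.500

axis z_1 = (0.7071,0.7071,0.0000); lever o_n−o_1 = (-5.2071,3.7929,-2.1213)
cross product → J_v[:, 1] = (-1.5000,1.5000,6.3640)
J_ω[:, 1] = z_1
entry J[0][1] = -1.5000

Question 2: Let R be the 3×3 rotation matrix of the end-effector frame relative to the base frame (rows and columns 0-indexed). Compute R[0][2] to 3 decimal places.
-0.500

End-effector z-axis (col 2 of R) = (-0.5000,0.5000,-0.7071)
R[0][2] = -0.5000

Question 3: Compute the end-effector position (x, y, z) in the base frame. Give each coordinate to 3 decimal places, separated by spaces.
-8.743 7.328 -1.121

after link 1: o_1 = (-3.5355, 3.5355, 1.0000)
after link 2: o_2 = (-4.5355, 4.5355, -0.4142)
after link 3: o_3 = (-6.0355, 6.0355, 1.7071)
after link 4: o_4 = (-8.7426, 7.3284, -1.1213)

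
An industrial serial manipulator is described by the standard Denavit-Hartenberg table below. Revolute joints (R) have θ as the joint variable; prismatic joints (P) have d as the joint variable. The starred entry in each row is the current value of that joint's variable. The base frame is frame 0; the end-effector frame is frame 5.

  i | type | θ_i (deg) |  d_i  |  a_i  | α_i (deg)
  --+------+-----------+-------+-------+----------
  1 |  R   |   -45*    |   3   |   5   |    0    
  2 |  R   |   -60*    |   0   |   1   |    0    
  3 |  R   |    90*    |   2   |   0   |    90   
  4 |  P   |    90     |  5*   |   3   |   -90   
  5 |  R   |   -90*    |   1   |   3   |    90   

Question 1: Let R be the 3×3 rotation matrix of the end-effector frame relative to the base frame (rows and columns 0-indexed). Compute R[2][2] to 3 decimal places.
-1.000

End-effector z-axis (col 2 of R) = (-0.0000,-0.0000,-1.0000)
R[2][2] = -1.0000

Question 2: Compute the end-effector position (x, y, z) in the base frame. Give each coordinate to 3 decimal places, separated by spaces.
0.240 -11.970 8.000

after link 1: o_1 = (3.5355, -3.5355, 3.0000)
after link 2: o_2 = (3.2767, -4.5015, 3.0000)
after link 3: o_3 = (3.2767, -4.5015, 5.0000)
after link 4: o_4 = (1.9826, -9.3311, 8.0000)
after link 5: o_5 = (0.2402, -11.9700, 8.0000)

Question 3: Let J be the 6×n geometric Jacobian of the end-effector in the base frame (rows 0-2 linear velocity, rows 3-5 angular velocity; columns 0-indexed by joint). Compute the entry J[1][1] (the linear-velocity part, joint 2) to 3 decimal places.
axis z_1 = (0.0000,0.0000,1.0000); lever o_n−o_1 = (-3.2953,-8.4345,5.0000)
cross product → J_v[:, 1] = (8.4345,-3.2953,0.0000)
J_ω[:, 1] = z_1
entry J[1][1] = -3.2953

-3.295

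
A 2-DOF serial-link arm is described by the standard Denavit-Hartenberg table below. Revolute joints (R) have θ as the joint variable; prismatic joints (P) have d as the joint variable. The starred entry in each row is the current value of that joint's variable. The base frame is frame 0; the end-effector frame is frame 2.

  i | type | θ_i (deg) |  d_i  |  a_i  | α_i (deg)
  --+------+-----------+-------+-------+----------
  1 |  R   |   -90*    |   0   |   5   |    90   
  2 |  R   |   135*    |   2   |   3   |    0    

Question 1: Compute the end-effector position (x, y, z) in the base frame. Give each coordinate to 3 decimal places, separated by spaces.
-2.000 -2.879 2.121

after link 1: o_1 = (0.0000, -5.0000, 0.0000)
after link 2: o_2 = (-2.0000, -2.8787, 2.1213)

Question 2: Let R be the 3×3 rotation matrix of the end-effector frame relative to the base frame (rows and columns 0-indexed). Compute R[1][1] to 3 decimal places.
0.707

End-effector y-axis (col 1 of R) = (-0.0000,0.7071,-0.7071)
R[1][1] = 0.7071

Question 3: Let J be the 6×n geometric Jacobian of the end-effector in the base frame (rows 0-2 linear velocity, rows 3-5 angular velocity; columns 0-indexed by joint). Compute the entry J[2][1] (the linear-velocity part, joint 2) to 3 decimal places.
axis z_1 = (-1.0000,-0.0000,0.0000); lever o_n−o_1 = (-2.0000,2.1213,2.1213)
cross product → J_v[:, 1] = (-0.0000,2.1213,-2.1213)
J_ω[:, 1] = z_1
entry J[2][1] = -2.1213

-2.121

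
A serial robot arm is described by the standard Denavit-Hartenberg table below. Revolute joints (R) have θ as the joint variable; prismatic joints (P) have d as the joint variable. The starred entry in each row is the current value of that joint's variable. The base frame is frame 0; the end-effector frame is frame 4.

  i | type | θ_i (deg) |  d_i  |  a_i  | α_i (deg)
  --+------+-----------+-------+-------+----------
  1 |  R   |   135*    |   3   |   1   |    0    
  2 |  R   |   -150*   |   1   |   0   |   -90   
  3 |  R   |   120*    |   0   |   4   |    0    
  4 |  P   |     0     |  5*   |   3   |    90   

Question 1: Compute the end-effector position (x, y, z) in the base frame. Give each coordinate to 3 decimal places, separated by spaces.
after link 1: o_1 = (-0.7071, 0.7071, 3.0000)
after link 2: o_2 = (-0.7071, 0.7071, 4.0000)
after link 3: o_3 = (-2.6390, 1.2247, 0.5359)
after link 4: o_4 = (-2.7938, 6.4426, -2.0622)

-2.794 6.443 -2.062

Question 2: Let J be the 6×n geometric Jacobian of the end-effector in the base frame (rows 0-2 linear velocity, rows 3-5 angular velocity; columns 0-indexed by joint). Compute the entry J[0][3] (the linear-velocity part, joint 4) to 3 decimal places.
prismatic axis z_3 = (0.2588,0.9659,0.0000)
J_v[:, 3] = z_3; J_ω[:, 3] = (0,0,0)
entry J[0][3] = 0.2588

0.259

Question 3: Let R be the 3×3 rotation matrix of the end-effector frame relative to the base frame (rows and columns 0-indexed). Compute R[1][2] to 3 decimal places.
-0.224

End-effector z-axis (col 2 of R) = (0.8365,-0.2241,-0.5000)
R[1][2] = -0.2241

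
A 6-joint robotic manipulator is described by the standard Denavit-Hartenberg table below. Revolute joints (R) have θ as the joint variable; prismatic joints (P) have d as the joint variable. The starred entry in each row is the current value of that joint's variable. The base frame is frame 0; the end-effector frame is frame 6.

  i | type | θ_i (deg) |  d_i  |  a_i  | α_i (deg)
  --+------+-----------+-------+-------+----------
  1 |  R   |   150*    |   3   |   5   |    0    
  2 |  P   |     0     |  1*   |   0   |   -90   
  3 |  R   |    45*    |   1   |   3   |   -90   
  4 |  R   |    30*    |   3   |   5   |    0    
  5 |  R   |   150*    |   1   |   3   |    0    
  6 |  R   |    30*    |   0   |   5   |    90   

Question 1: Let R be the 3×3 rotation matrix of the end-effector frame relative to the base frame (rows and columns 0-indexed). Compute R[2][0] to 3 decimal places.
End-effector x-axis (col 0 of R) = (0.2803,-0.7392,0.6124)
R[2][0] = 0.6124

0.612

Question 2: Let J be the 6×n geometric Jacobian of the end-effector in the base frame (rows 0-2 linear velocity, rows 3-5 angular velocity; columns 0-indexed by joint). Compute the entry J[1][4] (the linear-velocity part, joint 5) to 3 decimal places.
axis z_4 = (0.6124,-0.3536,-0.7071); lever o_n−o_4 = (3.8511,-5.1102,4.4761)
cross product → J_v[:, 4] = (-5.1960,-5.4642,-1.7678)
J_ω[:, 4] = z_4
entry J[1][4] = -5.4642

-5.464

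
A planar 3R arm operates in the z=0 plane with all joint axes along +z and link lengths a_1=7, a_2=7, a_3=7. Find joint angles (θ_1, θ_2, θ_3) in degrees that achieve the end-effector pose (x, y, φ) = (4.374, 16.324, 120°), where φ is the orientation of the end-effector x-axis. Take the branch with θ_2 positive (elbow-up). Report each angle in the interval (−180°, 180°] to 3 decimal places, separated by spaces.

wrist centre = target − a_3·(cos φ, sin φ) = (7.8740, 10.2618)
cos θ_2 = (167.3049−7²−7²)/(2·7·7) = 0.7072; θ_2 = 44.9930° (elbow-up)
β = atan2(10.2618,7.8740) = 52.5006°; ψ = atan2(4.9491,11.9503) = 22.4965°
θ_1 = β − ψ = 30.0041°
θ_3 = φ − θ_1 − θ_2 = 45.0029° (wrapped to (-180°,180°])

30.004 44.993 45.003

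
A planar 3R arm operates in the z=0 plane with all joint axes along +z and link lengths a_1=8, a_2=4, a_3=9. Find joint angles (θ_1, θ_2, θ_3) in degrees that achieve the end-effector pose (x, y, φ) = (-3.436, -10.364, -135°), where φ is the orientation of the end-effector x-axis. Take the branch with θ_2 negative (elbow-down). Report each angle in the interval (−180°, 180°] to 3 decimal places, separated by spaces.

wrist centre = target − a_3·(cos φ, sin φ) = (2.9280, -4.0000)
cos θ_2 = (24.5733−8²−4²)/(2·8·4) = -0.8660; θ_2 = -150.0020° (elbow-down)
β = atan2(-4.0000,2.9280) = -53.7965°; ψ = atan2(-1.9999,4.5358) = -23.7930°
θ_1 = β − ψ = -30.0035°
θ_3 = φ − θ_1 − θ_2 = 45.0055° (wrapped to (-180°,180°])

-30.003 -150.002 45.005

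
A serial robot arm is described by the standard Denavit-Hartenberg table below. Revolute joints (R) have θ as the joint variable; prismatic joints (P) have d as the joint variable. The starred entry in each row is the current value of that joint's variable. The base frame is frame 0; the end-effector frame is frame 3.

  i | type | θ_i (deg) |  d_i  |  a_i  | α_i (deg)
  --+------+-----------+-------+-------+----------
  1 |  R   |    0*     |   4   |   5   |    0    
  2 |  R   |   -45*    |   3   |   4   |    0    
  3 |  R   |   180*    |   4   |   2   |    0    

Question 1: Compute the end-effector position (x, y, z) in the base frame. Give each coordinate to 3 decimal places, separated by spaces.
after link 1: o_1 = (5.0000, 0.0000, 4.0000)
after link 2: o_2 = (7.8284, -2.8284, 7.0000)
after link 3: o_3 = (6.4142, -1.4142, 11.0000)

6.414 -1.414 11.000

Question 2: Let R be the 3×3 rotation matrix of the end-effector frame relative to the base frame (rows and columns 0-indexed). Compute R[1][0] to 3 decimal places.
0.707

End-effector x-axis (col 0 of R) = (-0.7071,0.7071,0.0000)
R[1][0] = 0.7071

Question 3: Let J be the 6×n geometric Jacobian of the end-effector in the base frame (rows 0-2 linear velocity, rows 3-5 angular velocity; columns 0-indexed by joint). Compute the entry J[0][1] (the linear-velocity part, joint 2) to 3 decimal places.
1.414

axis z_1 = (0.0000,0.0000,1.0000); lever o_n−o_1 = (1.4142,-1.4142,7.0000)
cross product → J_v[:, 1] = (1.4142,1.4142,-0.0000)
J_ω[:, 1] = z_1
entry J[0][1] = 1.4142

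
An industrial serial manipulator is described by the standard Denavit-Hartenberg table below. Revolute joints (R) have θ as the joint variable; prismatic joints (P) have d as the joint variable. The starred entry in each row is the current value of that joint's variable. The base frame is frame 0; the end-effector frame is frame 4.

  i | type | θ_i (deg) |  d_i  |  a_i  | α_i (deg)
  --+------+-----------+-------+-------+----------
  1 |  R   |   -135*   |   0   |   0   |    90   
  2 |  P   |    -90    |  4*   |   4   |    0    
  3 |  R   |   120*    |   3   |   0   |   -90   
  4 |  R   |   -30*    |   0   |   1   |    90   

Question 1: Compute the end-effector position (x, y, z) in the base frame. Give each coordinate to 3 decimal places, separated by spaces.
after link 1: o_1 = (0.0000, 0.0000, 0.0000)
after link 2: o_2 = (-2.8284, 2.8284, -4.0000)
after link 3: o_3 = (-4.9497, 4.9497, -4.0000)
after link 4: o_4 = (-5.8336, 4.7730, -3.5670)

-5.834 4.773 -3.567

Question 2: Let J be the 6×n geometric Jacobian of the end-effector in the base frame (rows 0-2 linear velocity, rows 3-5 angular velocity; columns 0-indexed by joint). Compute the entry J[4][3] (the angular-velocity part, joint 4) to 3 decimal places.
0.354

axis z_3 = (0.3536,0.3536,0.8660); lever o_n−o_3 = (-0.8839,-0.1768,0.4330)
cross product → J_v[:, 3] = (0.3062,-0.9186,0.2500)
J_ω[:, 3] = z_3
entry J[4][3] = 0.3536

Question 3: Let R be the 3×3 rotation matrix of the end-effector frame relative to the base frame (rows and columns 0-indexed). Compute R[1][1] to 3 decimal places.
0.354

End-effector y-axis (col 1 of R) = (0.3536,0.3536,0.8660)
R[1][1] = 0.3536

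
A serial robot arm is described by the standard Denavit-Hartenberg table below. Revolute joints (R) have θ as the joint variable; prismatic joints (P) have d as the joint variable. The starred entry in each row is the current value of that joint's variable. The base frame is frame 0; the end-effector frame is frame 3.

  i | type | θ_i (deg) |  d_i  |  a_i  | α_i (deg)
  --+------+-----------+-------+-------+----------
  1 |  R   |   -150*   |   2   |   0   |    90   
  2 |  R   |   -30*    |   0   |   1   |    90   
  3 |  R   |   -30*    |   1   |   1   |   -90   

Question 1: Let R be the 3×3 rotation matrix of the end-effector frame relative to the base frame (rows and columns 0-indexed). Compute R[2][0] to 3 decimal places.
End-effector x-axis (col 0 of R) = (-0.3995,-0.8080,-0.4330)
R[2][0] = -0.4330

-0.433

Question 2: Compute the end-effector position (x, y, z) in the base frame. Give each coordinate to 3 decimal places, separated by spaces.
-0.717 -0.991 0.201

after link 1: o_1 = (0.0000, 0.0000, 2.0000)
after link 2: o_2 = (-0.7500, -0.4330, 1.5000)
after link 3: o_3 = (-0.7165, -0.9910, 0.2010)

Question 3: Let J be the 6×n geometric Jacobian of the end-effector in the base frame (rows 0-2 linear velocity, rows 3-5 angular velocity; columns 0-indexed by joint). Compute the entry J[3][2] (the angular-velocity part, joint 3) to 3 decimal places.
0.433

axis z_2 = (0.4330,0.2500,-0.8660); lever o_n−o_2 = (0.0335,-0.5580,-1.2990)
cross product → J_v[:, 2] = (-0.8080,0.5335,-0.2500)
J_ω[:, 2] = z_2
entry J[3][2] = 0.4330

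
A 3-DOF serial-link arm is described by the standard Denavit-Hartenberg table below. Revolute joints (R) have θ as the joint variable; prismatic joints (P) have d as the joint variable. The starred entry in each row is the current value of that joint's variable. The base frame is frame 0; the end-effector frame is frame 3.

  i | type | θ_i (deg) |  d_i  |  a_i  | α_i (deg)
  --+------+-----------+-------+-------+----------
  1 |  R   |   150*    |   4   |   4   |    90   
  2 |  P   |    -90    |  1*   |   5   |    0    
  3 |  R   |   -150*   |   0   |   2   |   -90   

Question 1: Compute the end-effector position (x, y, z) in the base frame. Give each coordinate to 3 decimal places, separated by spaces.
-2.098 2.366 0.732

after link 1: o_1 = (-3.4641, 2.0000, 4.0000)
after link 2: o_2 = (-2.9641, 2.8660, -1.0000)
after link 3: o_3 = (-2.0981, 2.3660, 0.7321)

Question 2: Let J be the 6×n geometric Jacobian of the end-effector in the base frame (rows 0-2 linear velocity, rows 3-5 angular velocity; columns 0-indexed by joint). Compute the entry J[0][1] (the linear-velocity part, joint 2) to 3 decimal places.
prismatic axis z_1 = (0.5000,0.8660,0.0000)
J_v[:, 1] = z_1; J_ω[:, 1] = (0,0,0)
entry J[0][1] = 0.5000

0.500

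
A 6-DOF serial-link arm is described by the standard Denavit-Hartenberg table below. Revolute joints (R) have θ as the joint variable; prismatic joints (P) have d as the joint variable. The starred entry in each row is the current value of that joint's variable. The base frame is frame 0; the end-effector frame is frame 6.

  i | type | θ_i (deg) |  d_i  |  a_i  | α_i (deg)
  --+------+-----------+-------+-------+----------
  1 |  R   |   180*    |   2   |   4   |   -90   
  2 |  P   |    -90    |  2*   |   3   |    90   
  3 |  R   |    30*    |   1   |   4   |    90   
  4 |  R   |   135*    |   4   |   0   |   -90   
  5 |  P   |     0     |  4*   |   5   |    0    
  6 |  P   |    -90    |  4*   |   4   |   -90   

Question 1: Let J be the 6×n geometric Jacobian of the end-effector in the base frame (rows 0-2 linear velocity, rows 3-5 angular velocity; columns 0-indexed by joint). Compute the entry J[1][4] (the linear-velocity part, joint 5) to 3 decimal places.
prismatic axis z_4 = (-0.7071,0.3536,-0.6124)
J_v[:, 4] = z_4; J_ω[:, 4] = (0,0,0)
entry J[1][4] = 0.3536

0.354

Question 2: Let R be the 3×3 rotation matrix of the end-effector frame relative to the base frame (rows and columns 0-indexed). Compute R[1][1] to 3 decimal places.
-0.354

End-effector y-axis (col 1 of R) = (0.7071,-0.3536,0.6124)
R[1][1] = -0.3536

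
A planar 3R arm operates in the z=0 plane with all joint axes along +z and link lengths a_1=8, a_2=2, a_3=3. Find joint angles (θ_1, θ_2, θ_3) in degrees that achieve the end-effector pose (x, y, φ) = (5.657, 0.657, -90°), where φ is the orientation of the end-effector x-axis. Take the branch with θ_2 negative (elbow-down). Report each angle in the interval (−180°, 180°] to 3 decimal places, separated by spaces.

45.001 -134.993 -0.008

wrist centre = target − a_3·(cos φ, sin φ) = (5.6570, 3.6570)
cos θ_2 = (45.3753−8²−2²)/(2·8·2) = -0.7070; θ_2 = -134.9931° (elbow-down)
β = atan2(3.6570,5.6570) = 32.8809°; ψ = atan2(-1.4144,6.5860) = -12.1206°
θ_1 = β − ψ = 45.0015°
θ_3 = φ − θ_1 − θ_2 = -0.0084° (wrapped to (-180°,180°])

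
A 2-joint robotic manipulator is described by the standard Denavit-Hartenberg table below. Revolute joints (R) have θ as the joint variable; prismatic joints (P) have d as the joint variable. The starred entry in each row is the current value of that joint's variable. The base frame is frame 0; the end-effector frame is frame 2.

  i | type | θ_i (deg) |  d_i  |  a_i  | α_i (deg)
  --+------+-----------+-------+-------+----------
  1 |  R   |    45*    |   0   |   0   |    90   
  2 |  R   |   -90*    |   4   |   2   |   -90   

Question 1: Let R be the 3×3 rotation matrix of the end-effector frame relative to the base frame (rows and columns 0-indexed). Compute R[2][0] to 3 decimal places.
-1.000

End-effector x-axis (col 0 of R) = (0.0000,-0.0000,-1.0000)
R[2][0] = -1.0000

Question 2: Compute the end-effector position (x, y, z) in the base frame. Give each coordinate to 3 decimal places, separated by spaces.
2.828 -2.828 -2.000

after link 1: o_1 = (0.0000, 0.0000, 0.0000)
after link 2: o_2 = (2.8284, -2.8284, -2.0000)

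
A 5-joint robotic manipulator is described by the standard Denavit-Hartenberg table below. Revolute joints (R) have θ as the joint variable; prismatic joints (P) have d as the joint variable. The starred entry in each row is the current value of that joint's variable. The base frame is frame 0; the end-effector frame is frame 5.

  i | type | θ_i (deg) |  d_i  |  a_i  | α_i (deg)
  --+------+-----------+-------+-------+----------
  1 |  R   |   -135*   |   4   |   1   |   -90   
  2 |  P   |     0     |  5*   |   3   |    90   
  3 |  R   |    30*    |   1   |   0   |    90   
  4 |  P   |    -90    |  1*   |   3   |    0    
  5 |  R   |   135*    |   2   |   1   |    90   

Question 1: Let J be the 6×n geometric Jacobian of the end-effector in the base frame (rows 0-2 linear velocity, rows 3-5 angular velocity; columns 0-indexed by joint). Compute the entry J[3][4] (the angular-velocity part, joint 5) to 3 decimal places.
axis z_4 = (-0.9659,0.2588,0.0000); lever o_n−o_4 = (-2.1149,-0.1654,0.7071)
cross product → J_v[:, 4] = (0.1830,0.6830,0.7071)
J_ω[:, 4] = z_4
entry J[3][4] = -0.9659

-0.966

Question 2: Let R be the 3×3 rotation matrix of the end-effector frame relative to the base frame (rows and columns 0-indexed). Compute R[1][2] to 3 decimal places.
End-effector z-axis (col 2 of R) = (-0.1830,-0.6830,-0.7071)
R[1][2] = -0.6830

-0.683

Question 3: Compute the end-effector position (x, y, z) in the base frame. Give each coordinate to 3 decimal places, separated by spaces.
-2.374 -6.271 2.707

after link 1: o_1 = (-0.7071, -0.7071, 4.0000)
after link 2: o_2 = (0.7071, -6.3640, 4.0000)
after link 3: o_3 = (0.7071, -6.3640, 5.0000)
after link 4: o_4 = (-0.2588, -6.1051, 2.0000)
after link 5: o_5 = (-2.3737, -6.2705, 2.7071)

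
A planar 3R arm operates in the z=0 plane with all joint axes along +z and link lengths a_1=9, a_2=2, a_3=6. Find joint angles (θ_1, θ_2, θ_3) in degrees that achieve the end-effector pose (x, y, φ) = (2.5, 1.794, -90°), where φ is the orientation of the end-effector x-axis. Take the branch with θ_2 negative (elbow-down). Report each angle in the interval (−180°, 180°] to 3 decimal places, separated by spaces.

wrist centre = target − a_3·(cos φ, sin φ) = (2.5000, 7.7940)
cos θ_2 = (66.9964−9²−2²)/(2·9·2) = -0.5001; θ_2 = -120.0066° (elbow-down)
β = atan2(7.7940,2.5000) = 72.2159°; ψ = atan2(-1.7319,7.9998) = -12.2159°
θ_1 = β − ψ = 84.4317°
θ_3 = φ − θ_1 − θ_2 = -54.4252° (wrapped to (-180°,180°])

84.432 -120.007 -54.425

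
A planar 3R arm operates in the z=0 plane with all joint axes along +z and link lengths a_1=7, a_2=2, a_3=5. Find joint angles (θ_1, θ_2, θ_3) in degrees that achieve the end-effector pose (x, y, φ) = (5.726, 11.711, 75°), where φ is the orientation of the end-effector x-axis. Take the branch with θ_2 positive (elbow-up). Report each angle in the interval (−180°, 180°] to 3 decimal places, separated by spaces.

wrist centre = target − a_3·(cos φ, sin φ) = (4.4319, 6.8814)
cos θ_2 = (66.9950−7²−2²)/(2·7·2) = 0.4998; θ_2 = 60.0117° (elbow-up)
β = atan2(6.8814,4.4319) = 57.2167°; ψ = atan2(1.7323,7.9996) = 12.2183°
θ_1 = β − ψ = 44.9984°
θ_3 = φ − θ_1 − θ_2 = -30.0101° (wrapped to (-180°,180°])

44.998 60.012 -30.010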